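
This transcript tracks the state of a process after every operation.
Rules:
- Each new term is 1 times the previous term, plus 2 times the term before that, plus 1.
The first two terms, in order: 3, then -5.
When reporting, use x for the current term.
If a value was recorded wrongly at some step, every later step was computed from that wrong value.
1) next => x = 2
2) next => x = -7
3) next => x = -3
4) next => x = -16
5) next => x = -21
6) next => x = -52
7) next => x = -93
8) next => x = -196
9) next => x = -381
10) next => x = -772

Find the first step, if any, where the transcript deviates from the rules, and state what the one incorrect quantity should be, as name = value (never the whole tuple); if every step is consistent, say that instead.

step 1: x = 1*(-5) + (2)*(3) + (1) = 2 -> in agreement
step 2: x = 1*(2) + (2)*(-5) + (1) = -7 -> agrees with the transcript
step 3: x = 1*(-7) + (2)*(2) + (1) = -2 -> the transcript disagrees here
First incorrect step: 3; the correct value is x = -2.

step 3, x = -2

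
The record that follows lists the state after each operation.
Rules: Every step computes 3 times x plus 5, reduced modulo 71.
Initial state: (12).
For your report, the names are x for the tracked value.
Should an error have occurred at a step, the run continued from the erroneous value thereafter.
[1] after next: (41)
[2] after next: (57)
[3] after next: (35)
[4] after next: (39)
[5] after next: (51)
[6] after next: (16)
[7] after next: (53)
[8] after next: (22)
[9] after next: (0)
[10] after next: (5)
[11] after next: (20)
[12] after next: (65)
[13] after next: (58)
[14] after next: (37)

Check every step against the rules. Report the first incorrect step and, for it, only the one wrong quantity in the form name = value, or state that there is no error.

Step 1: x = (3*12 + 5) mod 71 = 41 — exactly as logged.
Step 2: x = (3*41 + 5) mod 71 = 57 — checks out.
Step 3: x = (3*57 + 5) mod 71 = 34 — the entry is off here.
Step 3 is the first one off; corrected, x = 34.

step 3, x = 34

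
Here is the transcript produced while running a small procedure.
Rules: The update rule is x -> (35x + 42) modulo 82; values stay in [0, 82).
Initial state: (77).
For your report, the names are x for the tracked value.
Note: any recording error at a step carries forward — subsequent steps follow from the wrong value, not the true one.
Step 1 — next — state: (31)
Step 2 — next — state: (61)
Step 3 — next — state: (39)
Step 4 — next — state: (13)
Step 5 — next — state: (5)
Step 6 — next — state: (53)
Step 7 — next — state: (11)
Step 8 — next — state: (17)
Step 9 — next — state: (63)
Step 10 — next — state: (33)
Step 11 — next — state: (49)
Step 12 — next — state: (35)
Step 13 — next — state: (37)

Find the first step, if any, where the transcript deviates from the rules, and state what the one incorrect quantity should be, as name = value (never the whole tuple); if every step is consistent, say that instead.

step 3, x = 45

step 1: x = (35*77 + 42) mod 82 = 31 -> same as recorded
step 2: x = (35*31 + 42) mod 82 = 61 -> exactly as logged
step 3: x = (35*61 + 42) mod 82 = 45 -> the entry is off here
First deviation found at step 3; the corrected entry is x = 45.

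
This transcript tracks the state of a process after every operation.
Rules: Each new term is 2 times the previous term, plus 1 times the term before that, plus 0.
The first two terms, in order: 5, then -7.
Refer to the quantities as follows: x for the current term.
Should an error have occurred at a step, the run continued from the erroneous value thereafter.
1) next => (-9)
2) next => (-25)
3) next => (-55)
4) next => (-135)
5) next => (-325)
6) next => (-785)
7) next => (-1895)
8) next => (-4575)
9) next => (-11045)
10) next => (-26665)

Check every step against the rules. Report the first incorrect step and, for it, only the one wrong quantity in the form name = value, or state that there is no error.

step 1: x = 2*(-7) + (1)*(5) + (0) = -9 -> checks out
step 2: x = 2*(-9) + (1)*(-7) + (0) = -25 -> in agreement
step 3: x = 2*(-25) + (1)*(-9) + (0) = -59 -> the recorded entry deviates here
The audit stops at step 3: the recorded entry is wrong and should be x = -59.

step 3, x = -59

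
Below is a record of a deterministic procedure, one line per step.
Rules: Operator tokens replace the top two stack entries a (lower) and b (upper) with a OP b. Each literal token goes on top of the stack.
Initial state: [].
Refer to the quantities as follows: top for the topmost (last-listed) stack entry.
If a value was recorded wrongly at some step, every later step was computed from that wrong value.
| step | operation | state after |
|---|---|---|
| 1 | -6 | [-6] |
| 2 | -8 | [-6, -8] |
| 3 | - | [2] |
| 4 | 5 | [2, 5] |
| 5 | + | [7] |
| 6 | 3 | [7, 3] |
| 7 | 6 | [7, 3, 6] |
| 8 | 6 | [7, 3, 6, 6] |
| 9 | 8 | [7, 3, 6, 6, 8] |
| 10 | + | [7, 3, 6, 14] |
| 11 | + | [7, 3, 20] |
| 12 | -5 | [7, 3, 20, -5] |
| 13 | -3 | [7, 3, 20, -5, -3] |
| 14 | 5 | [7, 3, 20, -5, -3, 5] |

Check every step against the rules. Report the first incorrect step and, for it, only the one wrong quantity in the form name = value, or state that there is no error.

step 1: push -6: top = -6 -> exactly as logged
step 2: push -8: top = -8 -> confirmed correct
step 3: -6 - -8 = 2 -> same as recorded
step 4: push 5: top = 5 -> confirmed correct
step 5: 2 + 5 = 7 -> in agreement
step 6: push 3: top = 3 -> in agreement
step 7: push 6: top = 6 -> agrees with the record
step 8: push 6: top = 6 -> same as recorded
step 9: push 8: top = 8 -> matches
step 10: 6 + 8 = 14 -> consistent with the record
step 11: 6 + 14 = 20 -> no discrepancy
step 12: push -5: top = -5 -> checks out
step 13: push -3: top = -3 -> same as recorded
step 14: push 5: top = 5 -> consistent with the record
Every step is consistent.

no error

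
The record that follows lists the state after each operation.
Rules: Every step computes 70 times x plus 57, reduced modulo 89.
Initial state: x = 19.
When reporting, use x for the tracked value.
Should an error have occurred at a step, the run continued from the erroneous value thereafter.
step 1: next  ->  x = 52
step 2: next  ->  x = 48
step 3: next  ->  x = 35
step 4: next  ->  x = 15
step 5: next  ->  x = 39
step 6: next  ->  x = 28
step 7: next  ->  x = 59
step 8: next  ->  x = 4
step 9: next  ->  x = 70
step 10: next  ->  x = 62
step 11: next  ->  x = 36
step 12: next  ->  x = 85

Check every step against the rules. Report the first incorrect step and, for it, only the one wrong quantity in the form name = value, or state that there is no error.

1. x = (70*19 + 57) mod 89 = 52 (matches)
2. x = (70*52 + 57) mod 89 = 48 (matches)
3. x = (70*48 + 57) mod 89 = 35 (verified)
4. x = (70*35 + 57) mod 89 = 15 (checks out)
5. x = (70*15 + 57) mod 89 = 39 (agrees with the record)
6. x = (70*39 + 57) mod 89 = 28 (matches)
7. x = (70*28 + 57) mod 89 = 59 (agrees with the record)
8. x = (70*59 + 57) mod 89 = 4 (no discrepancy)
9. x = (70*4 + 57) mod 89 = 70 (checks out)
10. x = (70*70 + 57) mod 89 = 62 (exactly as logged)
11. x = (70*62 + 57) mod 89 = 36 (agrees with the record)
12. x = (70*36 + 57) mod 89 = 85 (verified)
The whole run recomputes cleanly — no discrepancies.

no error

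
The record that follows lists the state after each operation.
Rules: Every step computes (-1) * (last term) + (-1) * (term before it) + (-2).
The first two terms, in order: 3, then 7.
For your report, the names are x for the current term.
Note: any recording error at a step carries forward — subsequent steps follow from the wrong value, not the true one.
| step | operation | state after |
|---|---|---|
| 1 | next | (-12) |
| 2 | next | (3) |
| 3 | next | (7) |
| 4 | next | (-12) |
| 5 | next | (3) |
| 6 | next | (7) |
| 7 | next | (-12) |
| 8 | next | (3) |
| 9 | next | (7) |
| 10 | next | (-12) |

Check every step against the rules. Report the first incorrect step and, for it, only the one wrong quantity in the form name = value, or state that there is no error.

no error

step 1: x = -1*(7) + (-1)*(3) + (-2) = -12 -> exactly as logged
step 2: x = -1*(-12) + (-1)*(7) + (-2) = 3 -> confirmed correct
step 3: x = -1*(3) + (-1)*(-12) + (-2) = 7 -> exactly as logged
step 4: x = -1*(7) + (-1)*(3) + (-2) = -12 -> same as recorded
step 5: x = -1*(-12) + (-1)*(7) + (-2) = 3 -> no discrepancy
step 6: x = -1*(3) + (-1)*(-12) + (-2) = 7 -> no discrepancy
step 7: x = -1*(7) + (-1)*(3) + (-2) = -12 -> exactly as logged
step 8: x = -1*(-12) + (-1)*(7) + (-2) = 3 -> consistent with the record
step 9: x = -1*(3) + (-1)*(-12) + (-2) = 7 -> in agreement
step 10: x = -1*(7) + (-1)*(3) + (-2) = -12 -> matches
Nothing is out of place; the run is error-free.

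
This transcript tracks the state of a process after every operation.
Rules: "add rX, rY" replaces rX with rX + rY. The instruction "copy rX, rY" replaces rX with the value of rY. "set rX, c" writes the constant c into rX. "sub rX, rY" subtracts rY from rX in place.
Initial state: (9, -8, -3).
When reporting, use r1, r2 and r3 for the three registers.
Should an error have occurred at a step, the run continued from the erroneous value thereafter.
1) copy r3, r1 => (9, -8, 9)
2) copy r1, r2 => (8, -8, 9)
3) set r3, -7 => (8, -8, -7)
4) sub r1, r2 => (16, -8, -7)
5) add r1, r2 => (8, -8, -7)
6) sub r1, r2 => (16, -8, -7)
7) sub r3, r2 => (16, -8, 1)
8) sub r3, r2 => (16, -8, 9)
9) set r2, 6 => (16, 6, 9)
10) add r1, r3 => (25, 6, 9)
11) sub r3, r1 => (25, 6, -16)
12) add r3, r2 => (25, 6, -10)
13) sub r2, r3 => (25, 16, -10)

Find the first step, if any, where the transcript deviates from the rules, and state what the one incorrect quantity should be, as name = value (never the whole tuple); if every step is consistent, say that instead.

step 2, r1 = -8

Recomputing the run from the initial state:
step 1: r1 = 9, r2 = -8, r3 = 9
step 2: r1 = -8, r2 = -8, r3 = 9
step 3: r1 = -8, r2 = -8, r3 = -7
step 4: r1 = 0, r2 = -8, r3 = -7
step 5: r1 = -8, r2 = -8, r3 = -7
step 6: r1 = 0, r2 = -8, r3 = -7
step 7: r1 = 0, r2 = -8, r3 = 1
step 8: r1 = 0, r2 = -8, r3 = 9
step 9: r1 = 0, r2 = 6, r3 = 9
step 10: r1 = 9, r2 = 6, r3 = 9
step 11: r1 = 9, r2 = 6, r3 = 0
step 12: r1 = 9, r2 = 6, r3 = 6
step 13: r1 = 9, r2 = 0, r3 = 6
The first disagreement with the transcript is at step 2, where the value should be r1 = -8.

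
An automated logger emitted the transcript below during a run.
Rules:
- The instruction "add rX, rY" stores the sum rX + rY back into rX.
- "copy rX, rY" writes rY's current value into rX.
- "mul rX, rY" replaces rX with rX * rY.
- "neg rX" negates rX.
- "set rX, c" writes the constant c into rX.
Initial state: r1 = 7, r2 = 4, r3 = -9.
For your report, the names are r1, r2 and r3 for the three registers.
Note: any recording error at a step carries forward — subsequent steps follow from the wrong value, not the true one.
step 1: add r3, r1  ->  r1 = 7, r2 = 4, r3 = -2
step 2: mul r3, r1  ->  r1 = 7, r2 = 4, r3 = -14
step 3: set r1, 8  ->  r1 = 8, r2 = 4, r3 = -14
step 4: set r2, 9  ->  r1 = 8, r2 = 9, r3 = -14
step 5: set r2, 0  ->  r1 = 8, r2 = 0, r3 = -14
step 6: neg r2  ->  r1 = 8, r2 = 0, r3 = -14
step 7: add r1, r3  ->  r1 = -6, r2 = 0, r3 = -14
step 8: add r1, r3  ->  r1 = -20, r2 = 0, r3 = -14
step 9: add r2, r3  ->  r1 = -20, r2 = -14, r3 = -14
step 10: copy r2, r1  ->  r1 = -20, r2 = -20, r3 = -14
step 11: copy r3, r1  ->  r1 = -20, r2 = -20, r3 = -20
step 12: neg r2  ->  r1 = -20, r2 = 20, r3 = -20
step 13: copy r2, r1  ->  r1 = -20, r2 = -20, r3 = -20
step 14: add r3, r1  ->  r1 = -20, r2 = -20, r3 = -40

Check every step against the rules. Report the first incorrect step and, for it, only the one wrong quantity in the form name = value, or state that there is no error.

no error

Step 1: r3 = -9 + 7 = -2 — no discrepancy.
Step 2: r3 = -2 * 7 = -14 — agrees with the transcript.
Step 3: r1 = 8 — in agreement.
Step 4: r2 = 9 — checks out.
Step 5: r2 = 0 — checks out.
Step 6: r2 = -(0) = 0 — same as recorded.
Step 7: r1 = 8 + -14 = -6 — matches.
Step 8: r1 = -6 + -14 = -20 — exactly as logged.
Step 9: r2 = 0 + -14 = -14 — agrees with the transcript.
Step 10: r2 = -20 — same as recorded.
Step 11: r3 = -20 — agrees with the transcript.
Step 12: r2 = -(-20) = 20 — exactly as logged.
Step 13: r2 = -20 — verified.
Step 14: r3 = -20 + -20 = -40 — no discrepancy.
Every step is consistent.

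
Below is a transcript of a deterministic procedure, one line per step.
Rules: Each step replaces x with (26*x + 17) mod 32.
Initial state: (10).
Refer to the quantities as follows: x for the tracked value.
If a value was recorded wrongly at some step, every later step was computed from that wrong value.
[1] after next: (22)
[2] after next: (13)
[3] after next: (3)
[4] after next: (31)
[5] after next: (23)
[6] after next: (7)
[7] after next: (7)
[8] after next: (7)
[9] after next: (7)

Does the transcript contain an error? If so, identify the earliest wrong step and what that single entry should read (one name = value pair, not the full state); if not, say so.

step 1: x = (26*10 + 17) mod 32 = 21 -> not what was recorded
The audit stops at step 1: the recorded entry is wrong and should be x = 21.

step 1, x = 21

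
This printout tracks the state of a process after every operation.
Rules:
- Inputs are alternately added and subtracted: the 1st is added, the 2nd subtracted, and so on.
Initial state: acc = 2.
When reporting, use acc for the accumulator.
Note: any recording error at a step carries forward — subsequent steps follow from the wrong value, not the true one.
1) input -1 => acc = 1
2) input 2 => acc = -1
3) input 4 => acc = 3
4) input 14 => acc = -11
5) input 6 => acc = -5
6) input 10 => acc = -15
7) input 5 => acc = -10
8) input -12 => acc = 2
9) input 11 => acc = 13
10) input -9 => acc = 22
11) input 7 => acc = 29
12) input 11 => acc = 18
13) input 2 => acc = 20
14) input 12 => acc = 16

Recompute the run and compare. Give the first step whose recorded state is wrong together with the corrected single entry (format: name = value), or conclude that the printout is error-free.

Step 1: acc = 2 + -1 = 1 — matches.
Step 2: acc = 1 - 2 = -1 — exactly as logged.
Step 3: acc = -1 + 4 = 3 — checks out.
Step 4: acc = 3 - 14 = -11 — in agreement.
Step 5: acc = -11 + 6 = -5 — checks out.
Step 6: acc = -5 - 10 = -15 — matches.
Step 7: acc = -15 + 5 = -10 — in agreement.
Step 8: acc = -10 - -12 = 2 — in agreement.
Step 9: acc = 2 + 11 = 13 — verified.
Step 10: acc = 13 - -9 = 22 — checks out.
Step 11: acc = 22 + 7 = 29 — consistent with the printout.
Step 12: acc = 29 - 11 = 18 — checks out.
Step 13: acc = 18 + 2 = 20 — checks out.
Step 14: acc = 20 - 12 = 8 — the printout has a different value.
That makes step 14 the first incorrect line — acc = 8 is what it should show.

step 14, acc = 8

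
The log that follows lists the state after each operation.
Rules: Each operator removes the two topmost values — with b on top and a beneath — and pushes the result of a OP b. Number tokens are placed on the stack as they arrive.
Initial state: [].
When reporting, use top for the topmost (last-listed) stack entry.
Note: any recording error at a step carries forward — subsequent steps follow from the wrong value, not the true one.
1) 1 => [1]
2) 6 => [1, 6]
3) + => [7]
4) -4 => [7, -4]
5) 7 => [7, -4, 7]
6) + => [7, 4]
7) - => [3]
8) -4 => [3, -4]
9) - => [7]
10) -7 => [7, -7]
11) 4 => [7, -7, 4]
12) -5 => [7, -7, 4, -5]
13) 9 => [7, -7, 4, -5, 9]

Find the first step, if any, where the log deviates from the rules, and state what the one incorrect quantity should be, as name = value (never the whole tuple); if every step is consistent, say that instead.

Recomputing the run from the initial state:
step 1: [1]
step 2: [1, 6]
step 3: [7]
step 4: [7, -4]
step 5: [7, -4, 7]
step 6: [7, 3]
step 7: [4]
step 8: [4, -4]
step 9: [8]
step 10: [8, -7]
step 11: [8, -7, 4]
step 12: [8, -7, 4, -5]
step 13: [8, -7, 4, -5, 9]
The first disagreement with the log is at step 6, where the value should be top = 3.

step 6, top = 3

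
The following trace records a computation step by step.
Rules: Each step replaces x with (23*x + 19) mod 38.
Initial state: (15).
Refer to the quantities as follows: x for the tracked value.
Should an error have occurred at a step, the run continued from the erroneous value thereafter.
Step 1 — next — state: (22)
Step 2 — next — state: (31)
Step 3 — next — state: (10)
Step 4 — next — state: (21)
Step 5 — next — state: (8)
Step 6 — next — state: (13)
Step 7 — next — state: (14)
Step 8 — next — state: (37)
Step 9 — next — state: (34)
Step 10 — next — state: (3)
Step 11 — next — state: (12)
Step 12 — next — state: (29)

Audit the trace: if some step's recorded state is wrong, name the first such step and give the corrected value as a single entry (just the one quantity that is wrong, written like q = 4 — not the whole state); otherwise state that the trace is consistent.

no error

step 1: x = (23*15 + 19) mod 38 = 22 -> checks out
step 2: x = (23*22 + 19) mod 38 = 31 -> in agreement
step 3: x = (23*31 + 19) mod 38 = 10 -> consistent with the trace
step 4: x = (23*10 + 19) mod 38 = 21 -> no discrepancy
step 5: x = (23*21 + 19) mod 38 = 8 -> in agreement
step 6: x = (23*8 + 19) mod 38 = 13 -> confirmed correct
step 7: x = (23*13 + 19) mod 38 = 14 -> confirmed correct
step 8: x = (23*14 + 19) mod 38 = 37 -> checks out
step 9: x = (23*37 + 19) mod 38 = 34 -> agrees with the trace
step 10: x = (23*34 + 19) mod 38 = 3 -> verified
step 11: x = (23*3 + 19) mod 38 = 12 -> consistent with the trace
step 12: x = (23*12 + 19) mod 38 = 29 -> exactly as logged
Every step is consistent.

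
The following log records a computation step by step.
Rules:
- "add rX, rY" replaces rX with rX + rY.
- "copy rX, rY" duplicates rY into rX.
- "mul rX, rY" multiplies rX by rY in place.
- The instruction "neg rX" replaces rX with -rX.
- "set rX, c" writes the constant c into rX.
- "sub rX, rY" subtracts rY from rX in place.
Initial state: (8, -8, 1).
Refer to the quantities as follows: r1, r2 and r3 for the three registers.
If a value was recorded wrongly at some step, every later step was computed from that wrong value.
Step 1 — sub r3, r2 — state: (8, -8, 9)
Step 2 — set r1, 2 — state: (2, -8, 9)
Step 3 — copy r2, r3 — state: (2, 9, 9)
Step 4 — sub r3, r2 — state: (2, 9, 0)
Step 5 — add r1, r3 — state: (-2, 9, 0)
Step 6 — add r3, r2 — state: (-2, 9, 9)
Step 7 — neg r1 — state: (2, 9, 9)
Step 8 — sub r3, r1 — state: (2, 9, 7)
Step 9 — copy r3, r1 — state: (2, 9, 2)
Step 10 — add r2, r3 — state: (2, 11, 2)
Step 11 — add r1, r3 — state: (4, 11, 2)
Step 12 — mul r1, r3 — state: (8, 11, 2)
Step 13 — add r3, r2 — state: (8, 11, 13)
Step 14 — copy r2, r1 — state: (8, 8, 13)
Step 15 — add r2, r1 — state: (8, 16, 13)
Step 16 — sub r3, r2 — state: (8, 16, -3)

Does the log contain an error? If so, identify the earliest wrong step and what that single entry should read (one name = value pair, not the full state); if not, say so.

1. r3 = 1 - -8 = 9 (no discrepancy)
2. r1 = 2 (exactly as logged)
3. r2 = 9 (checks out)
4. r3 = 9 - 9 = 0 (exactly as logged)
5. r1 = 2 + 0 = 2 (this is not what the log shows)
So the first discrepancy is step 5, where the right value is r1 = 2.

step 5, r1 = 2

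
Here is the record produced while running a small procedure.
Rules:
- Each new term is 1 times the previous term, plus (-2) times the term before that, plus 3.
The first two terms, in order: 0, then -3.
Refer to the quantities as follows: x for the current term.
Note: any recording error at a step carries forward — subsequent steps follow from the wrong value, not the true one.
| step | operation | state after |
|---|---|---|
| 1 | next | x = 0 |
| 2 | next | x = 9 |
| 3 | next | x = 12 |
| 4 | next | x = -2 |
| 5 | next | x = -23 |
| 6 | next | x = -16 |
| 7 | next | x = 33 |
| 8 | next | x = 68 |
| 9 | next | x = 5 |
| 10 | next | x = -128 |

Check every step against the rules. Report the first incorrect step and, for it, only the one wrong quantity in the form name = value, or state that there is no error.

step 4, x = -3

Recomputing the run from the initial state:
step 1: x = 0
step 2: x = 9
step 3: x = 12
step 4: x = -3
step 5: x = -24
step 6: x = -15
step 7: x = 36
step 8: x = 69
step 9: x = 0
step 10: x = -135
The first disagreement with the record is at step 4, where the value should be x = -3.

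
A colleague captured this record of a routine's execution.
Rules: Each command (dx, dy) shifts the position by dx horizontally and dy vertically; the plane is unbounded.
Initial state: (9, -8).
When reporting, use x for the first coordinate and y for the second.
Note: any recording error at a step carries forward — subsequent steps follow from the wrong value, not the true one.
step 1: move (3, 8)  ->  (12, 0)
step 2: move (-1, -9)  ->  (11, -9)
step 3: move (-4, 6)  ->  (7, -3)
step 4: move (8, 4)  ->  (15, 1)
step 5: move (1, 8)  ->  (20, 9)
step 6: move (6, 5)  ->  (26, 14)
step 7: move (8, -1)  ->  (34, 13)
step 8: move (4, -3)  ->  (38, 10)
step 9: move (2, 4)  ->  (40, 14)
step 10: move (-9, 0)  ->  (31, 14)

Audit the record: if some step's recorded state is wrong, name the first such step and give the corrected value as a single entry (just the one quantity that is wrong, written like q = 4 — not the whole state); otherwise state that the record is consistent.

step 5, x = 16

Recomputing the run from the initial state:
step 1: x = 12, y = 0
step 2: x = 11, y = -9
step 3: x = 7, y = -3
step 4: x = 15, y = 1
step 5: x = 16, y = 9
step 6: x = 22, y = 14
step 7: x = 30, y = 13
step 8: x = 34, y = 10
step 9: x = 36, y = 14
step 10: x = 27, y = 14
The first disagreement with the record is at step 5, where the value should be x = 16.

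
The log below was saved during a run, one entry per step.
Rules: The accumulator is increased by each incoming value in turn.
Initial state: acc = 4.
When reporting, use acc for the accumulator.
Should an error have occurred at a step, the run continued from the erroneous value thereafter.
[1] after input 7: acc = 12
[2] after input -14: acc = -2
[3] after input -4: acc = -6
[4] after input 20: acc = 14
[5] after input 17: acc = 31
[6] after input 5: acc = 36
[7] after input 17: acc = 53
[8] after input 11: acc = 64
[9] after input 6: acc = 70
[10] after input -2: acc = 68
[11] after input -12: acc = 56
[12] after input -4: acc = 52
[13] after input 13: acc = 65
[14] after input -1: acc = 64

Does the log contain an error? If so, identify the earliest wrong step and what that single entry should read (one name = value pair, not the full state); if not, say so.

Recomputing the run from the initial state:
step 1: acc = 11
step 2: acc = -3
step 3: acc = -7
step 4: acc = 13
step 5: acc = 30
step 6: acc = 35
step 7: acc = 52
step 8: acc = 63
step 9: acc = 69
step 10: acc = 67
step 11: acc = 55
step 12: acc = 51
step 13: acc = 64
step 14: acc = 63
The first disagreement with the log is at step 1, where the value should be acc = 11.

step 1, acc = 11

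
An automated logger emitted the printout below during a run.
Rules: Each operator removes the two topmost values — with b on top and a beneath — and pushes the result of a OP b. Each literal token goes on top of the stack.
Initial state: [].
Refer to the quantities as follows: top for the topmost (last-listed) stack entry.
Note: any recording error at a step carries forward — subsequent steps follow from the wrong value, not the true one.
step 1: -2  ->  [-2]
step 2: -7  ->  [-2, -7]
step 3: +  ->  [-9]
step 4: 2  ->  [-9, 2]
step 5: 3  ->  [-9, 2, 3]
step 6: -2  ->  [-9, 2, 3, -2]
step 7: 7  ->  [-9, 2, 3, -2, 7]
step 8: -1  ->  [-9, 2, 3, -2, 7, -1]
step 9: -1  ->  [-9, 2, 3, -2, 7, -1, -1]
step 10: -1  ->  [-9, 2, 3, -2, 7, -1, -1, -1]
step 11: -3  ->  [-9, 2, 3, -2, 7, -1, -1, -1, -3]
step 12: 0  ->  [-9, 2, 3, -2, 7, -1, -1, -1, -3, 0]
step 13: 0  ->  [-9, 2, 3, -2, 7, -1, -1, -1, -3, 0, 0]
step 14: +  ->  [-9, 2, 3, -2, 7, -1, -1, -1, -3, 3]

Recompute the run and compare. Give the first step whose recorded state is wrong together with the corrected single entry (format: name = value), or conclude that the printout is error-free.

Step 1: push -2: top = -2 — same as recorded.
Step 2: push -7: top = -7 — consistent with the printout.
Step 3: -2 + -7 = -9 — exactly as logged.
Step 4: push 2: top = 2 — agrees with the printout.
Step 5: push 3: top = 3 — in agreement.
Step 6: push -2: top = -2 — in agreement.
Step 7: push 7: top = 7 — matches.
Step 8: push -1: top = -1 — checks out.
Step 9: push -1: top = -1 — matches.
Step 10: push -1: top = -1 — confirmed correct.
Step 11: push -3: top = -3 — confirmed correct.
Step 12: push 0: top = 0 — confirmed correct.
Step 13: push 0: top = 0 — checks out.
Step 14: 0 + 0 = 0 — first mismatch against the printout.
That makes step 14 the first incorrect line — top = 0 is what it should show.

step 14, top = 0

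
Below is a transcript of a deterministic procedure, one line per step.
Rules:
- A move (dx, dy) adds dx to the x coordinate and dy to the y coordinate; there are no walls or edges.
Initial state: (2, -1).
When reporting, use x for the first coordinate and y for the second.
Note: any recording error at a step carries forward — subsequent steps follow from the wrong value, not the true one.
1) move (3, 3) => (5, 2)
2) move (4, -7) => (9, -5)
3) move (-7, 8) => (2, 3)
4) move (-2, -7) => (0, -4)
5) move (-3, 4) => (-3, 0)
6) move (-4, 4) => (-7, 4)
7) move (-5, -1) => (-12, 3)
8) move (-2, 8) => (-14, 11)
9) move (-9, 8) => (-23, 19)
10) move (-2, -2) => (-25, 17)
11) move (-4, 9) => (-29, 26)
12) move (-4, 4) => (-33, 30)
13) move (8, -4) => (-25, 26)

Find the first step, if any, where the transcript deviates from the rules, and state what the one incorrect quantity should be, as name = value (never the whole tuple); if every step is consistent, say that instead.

Recomputing the run from the initial state:
step 1: x = 5, y = 2
step 2: x = 9, y = -5
step 3: x = 2, y = 3
step 4: x = 0, y = -4
step 5: x = -3, y = 0
step 6: x = -7, y = 4
step 7: x = -12, y = 3
step 8: x = -14, y = 11
step 9: x = -23, y = 19
step 10: x = -25, y = 17
step 11: x = -29, y = 26
step 12: x = -33, y = 30
step 13: x = -25, y = 26
This matches the transcript at every step.

no error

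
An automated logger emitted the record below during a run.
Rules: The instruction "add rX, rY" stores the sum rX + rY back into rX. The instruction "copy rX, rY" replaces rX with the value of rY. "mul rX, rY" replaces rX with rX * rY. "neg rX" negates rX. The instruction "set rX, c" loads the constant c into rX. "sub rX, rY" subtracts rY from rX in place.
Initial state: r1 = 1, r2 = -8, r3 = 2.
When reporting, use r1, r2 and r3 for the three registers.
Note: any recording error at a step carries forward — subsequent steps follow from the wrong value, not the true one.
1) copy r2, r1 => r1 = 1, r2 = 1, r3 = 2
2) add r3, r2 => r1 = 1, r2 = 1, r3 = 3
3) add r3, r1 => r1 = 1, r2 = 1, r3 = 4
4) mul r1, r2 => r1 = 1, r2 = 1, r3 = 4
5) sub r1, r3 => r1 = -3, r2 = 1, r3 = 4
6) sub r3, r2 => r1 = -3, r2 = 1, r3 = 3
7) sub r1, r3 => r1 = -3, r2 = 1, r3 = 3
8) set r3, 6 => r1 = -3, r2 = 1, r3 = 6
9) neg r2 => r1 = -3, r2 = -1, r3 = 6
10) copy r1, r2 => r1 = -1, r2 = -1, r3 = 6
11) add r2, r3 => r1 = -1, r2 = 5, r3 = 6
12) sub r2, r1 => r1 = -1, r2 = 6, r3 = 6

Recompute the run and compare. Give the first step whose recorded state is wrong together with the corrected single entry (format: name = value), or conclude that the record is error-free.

Recomputing the run from the initial state:
step 1: r1 = 1, r2 = 1, r3 = 2
step 2: r1 = 1, r2 = 1, r3 = 3
step 3: r1 = 1, r2 = 1, r3 = 4
step 4: r1 = 1, r2 = 1, r3 = 4
step 5: r1 = -3, r2 = 1, r3 = 4
step 6: r1 = -3, r2 = 1, r3 = 3
step 7: r1 = -6, r2 = 1, r3 = 3
step 8: r1 = -6, r2 = 1, r3 = 6
step 9: r1 = -6, r2 = -1, r3 = 6
step 10: r1 = -1, r2 = -1, r3 = 6
step 11: r1 = -1, r2 = 5, r3 = 6
step 12: r1 = -1, r2 = 6, r3 = 6
The first disagreement with the record is at step 7, where the value should be r1 = -6.

step 7, r1 = -6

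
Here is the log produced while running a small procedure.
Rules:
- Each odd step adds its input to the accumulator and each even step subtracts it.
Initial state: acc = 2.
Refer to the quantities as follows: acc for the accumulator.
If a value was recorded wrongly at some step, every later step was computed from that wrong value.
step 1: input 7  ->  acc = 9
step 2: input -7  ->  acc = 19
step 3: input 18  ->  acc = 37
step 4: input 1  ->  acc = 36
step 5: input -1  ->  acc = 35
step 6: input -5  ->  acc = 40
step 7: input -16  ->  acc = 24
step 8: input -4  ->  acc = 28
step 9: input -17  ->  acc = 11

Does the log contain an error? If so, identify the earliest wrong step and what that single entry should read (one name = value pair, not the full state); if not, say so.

step 2, acc = 16

Recomputing the run from the initial state:
step 1: acc = 9
step 2: acc = 16
step 3: acc = 34
step 4: acc = 33
step 5: acc = 32
step 6: acc = 37
step 7: acc = 21
step 8: acc = 25
step 9: acc = 8
The first disagreement with the log is at step 2, where the value should be acc = 16.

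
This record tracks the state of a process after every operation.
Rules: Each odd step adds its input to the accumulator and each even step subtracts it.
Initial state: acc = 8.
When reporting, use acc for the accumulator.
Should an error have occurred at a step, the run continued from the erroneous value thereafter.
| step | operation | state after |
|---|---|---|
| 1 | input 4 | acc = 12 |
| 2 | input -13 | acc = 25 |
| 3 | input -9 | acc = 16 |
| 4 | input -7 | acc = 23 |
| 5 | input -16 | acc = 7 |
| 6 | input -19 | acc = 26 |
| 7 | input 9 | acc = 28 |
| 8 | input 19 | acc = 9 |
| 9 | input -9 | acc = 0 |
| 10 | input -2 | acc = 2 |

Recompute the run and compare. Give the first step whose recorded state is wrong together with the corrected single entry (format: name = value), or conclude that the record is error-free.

step 1: acc = 8 + 4 = 12 -> checks out
step 2: acc = 12 - -13 = 25 -> confirmed correct
step 3: acc = 25 + -9 = 16 -> exactly as logged
step 4: acc = 16 - -7 = 23 -> no discrepancy
step 5: acc = 23 + -16 = 7 -> agrees with the record
step 6: acc = 7 - -19 = 26 -> confirmed correct
step 7: acc = 26 + 9 = 35 -> a discrepancy with the record
So the first discrepancy is step 7, where the right value is acc = 35.

step 7, acc = 35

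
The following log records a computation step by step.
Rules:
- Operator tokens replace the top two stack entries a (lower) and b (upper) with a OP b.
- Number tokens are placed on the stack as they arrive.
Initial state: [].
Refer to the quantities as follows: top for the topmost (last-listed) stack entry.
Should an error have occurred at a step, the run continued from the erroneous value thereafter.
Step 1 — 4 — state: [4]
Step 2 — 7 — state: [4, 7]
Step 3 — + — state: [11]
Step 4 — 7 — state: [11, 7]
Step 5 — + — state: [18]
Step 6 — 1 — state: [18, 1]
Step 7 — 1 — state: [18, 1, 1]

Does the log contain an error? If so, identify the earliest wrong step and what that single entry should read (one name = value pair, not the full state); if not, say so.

Recomputing the run from the initial state:
step 1: [4]
step 2: [4, 7]
step 3: [11]
step 4: [11, 7]
step 5: [18]
step 6: [18, 1]
step 7: [18, 1, 1]
This matches the log at every step.

no error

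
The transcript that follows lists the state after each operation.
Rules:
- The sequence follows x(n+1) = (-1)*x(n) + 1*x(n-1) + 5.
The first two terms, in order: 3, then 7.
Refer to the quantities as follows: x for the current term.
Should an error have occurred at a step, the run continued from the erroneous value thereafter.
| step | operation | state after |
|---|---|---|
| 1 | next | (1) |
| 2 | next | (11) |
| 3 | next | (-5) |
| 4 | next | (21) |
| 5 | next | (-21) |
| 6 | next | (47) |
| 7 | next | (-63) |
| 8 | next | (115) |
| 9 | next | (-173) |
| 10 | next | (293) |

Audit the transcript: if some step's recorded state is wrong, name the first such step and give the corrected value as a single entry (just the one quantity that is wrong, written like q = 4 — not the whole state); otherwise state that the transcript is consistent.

no error

1. x = -1*(7) + (1)*(3) + (5) = 1 (matches)
2. x = -1*(1) + (1)*(7) + (5) = 11 (agrees with the transcript)
3. x = -1*(11) + (1)*(1) + (5) = -5 (same as recorded)
4. x = -1*(-5) + (1)*(11) + (5) = 21 (no discrepancy)
5. x = -1*(21) + (1)*(-5) + (5) = -21 (verified)
6. x = -1*(-21) + (1)*(21) + (5) = 47 (same as recorded)
7. x = -1*(47) + (1)*(-21) + (5) = -63 (confirmed correct)
8. x = -1*(-63) + (1)*(47) + (5) = 115 (exactly as logged)
9. x = -1*(115) + (1)*(-63) + (5) = -173 (same as recorded)
10. x = -1*(-173) + (1)*(115) + (5) = 293 (consistent with the transcript)
Each recorded entry agrees with the recomputation.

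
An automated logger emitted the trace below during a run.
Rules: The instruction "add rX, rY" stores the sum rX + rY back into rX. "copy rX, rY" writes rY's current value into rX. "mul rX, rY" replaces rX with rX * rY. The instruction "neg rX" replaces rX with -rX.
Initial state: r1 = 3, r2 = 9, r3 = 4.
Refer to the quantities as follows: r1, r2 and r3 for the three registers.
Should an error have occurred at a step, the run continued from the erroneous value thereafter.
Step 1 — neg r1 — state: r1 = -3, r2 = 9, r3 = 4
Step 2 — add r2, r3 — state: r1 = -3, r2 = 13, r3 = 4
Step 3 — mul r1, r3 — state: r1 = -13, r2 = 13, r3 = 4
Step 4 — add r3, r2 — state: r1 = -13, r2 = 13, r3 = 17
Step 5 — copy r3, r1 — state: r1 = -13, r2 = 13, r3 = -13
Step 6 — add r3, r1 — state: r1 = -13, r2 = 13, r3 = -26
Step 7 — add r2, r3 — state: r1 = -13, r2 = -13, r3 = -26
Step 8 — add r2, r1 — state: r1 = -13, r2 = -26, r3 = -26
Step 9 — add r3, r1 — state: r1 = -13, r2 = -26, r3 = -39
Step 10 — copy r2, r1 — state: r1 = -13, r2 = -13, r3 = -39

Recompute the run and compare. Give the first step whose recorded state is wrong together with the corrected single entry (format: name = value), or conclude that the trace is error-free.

step 3, r1 = -12

Recomputing the run from the initial state:
step 1: r1 = -3, r2 = 9, r3 = 4
step 2: r1 = -3, r2 = 13, r3 = 4
step 3: r1 = -12, r2 = 13, r3 = 4
step 4: r1 = -12, r2 = 13, r3 = 17
step 5: r1 = -12, r2 = 13, r3 = -12
step 6: r1 = -12, r2 = 13, r3 = -24
step 7: r1 = -12, r2 = -11, r3 = -24
step 8: r1 = -12, r2 = -23, r3 = -24
step 9: r1 = -12, r2 = -23, r3 = -36
step 10: r1 = -12, r2 = -12, r3 = -36
The first disagreement with the trace is at step 3, where the value should be r1 = -12.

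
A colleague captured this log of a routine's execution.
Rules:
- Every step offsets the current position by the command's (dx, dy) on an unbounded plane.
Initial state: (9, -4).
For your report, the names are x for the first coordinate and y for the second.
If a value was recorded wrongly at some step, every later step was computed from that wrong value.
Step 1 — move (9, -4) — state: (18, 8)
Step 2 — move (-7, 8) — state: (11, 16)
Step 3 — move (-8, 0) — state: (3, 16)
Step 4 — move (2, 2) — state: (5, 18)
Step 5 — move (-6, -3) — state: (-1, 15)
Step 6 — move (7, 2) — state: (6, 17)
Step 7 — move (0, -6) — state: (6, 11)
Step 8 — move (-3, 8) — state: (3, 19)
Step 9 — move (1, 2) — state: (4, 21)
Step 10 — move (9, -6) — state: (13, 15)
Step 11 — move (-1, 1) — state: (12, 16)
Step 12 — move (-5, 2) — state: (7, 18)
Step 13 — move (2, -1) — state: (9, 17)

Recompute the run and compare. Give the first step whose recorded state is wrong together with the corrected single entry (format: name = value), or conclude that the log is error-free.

1. x = 9 + (9) = 18, y = -4 + (-4) = -8 (a discrepancy with the log)
First incorrect step: 1; the correct value is y = -8.

step 1, y = -8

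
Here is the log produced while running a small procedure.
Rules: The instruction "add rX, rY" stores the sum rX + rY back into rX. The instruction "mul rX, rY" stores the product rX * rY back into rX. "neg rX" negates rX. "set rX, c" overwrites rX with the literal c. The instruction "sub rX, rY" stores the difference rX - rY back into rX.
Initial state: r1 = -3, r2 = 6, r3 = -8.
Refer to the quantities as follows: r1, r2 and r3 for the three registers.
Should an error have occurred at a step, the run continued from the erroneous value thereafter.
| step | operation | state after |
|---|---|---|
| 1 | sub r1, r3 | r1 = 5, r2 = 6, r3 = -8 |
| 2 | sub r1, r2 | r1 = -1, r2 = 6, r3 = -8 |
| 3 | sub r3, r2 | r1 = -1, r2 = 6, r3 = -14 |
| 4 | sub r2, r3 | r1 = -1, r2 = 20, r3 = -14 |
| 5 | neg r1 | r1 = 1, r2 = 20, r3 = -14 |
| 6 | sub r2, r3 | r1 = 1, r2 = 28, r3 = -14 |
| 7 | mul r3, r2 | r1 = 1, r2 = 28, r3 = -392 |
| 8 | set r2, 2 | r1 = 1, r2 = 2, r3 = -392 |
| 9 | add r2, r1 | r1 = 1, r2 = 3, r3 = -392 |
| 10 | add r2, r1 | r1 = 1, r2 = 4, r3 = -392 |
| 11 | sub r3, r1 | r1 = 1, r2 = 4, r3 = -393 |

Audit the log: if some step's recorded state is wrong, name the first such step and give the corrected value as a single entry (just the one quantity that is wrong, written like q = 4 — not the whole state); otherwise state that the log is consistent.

step 6, r2 = 34

Recomputing the run from the initial state:
step 1: r1 = 5, r2 = 6, r3 = -8
step 2: r1 = -1, r2 = 6, r3 = -8
step 3: r1 = -1, r2 = 6, r3 = -14
step 4: r1 = -1, r2 = 20, r3 = -14
step 5: r1 = 1, r2 = 20, r3 = -14
step 6: r1 = 1, r2 = 34, r3 = -14
step 7: r1 = 1, r2 = 34, r3 = -476
step 8: r1 = 1, r2 = 2, r3 = -476
step 9: r1 = 1, r2 = 3, r3 = -476
step 10: r1 = 1, r2 = 4, r3 = -476
step 11: r1 = 1, r2 = 4, r3 = -477
The first disagreement with the log is at step 6, where the value should be r2 = 34.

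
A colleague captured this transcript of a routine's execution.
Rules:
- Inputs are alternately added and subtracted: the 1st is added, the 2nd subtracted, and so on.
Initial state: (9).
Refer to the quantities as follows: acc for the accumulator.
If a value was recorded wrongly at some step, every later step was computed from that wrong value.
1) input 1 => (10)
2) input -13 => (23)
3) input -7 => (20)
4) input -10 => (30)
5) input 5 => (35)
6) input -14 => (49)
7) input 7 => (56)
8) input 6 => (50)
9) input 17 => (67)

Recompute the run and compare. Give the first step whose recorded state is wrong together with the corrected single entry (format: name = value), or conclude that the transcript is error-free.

step 3, acc = 16

1. acc = 9 + 1 = 10 (exactly as logged)
2. acc = 10 - -13 = 23 (checks out)
3. acc = 23 + -7 = 16 (a discrepancy with the transcript)
The earliest wrong entry is at step 3: it should read acc = 16.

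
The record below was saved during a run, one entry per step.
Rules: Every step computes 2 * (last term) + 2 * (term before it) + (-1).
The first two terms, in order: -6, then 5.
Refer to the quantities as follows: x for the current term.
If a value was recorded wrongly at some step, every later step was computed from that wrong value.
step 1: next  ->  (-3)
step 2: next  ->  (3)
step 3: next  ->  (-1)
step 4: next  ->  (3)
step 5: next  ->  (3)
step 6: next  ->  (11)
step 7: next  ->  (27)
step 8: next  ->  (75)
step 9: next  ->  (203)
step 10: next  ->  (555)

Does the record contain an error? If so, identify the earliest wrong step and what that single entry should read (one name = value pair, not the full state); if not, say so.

no error

1. x = 2*(5) + (2)*(-6) + (-1) = -3 (matches)
2. x = 2*(-3) + (2)*(5) + (-1) = 3 (exactly as logged)
3. x = 2*(3) + (2)*(-3) + (-1) = -1 (checks out)
4. x = 2*(-1) + (2)*(3) + (-1) = 3 (confirmed correct)
5. x = 2*(3) + (2)*(-1) + (-1) = 3 (no discrepancy)
6. x = 2*(3) + (2)*(3) + (-1) = 11 (agrees with the record)
7. x = 2*(11) + (2)*(3) + (-1) = 27 (agrees with the record)
8. x = 2*(27) + (2)*(11) + (-1) = 75 (matches)
9. x = 2*(75) + (2)*(27) + (-1) = 203 (confirmed correct)
10. x = 2*(203) + (2)*(75) + (-1) = 555 (no discrepancy)
The recomputation confirms every line.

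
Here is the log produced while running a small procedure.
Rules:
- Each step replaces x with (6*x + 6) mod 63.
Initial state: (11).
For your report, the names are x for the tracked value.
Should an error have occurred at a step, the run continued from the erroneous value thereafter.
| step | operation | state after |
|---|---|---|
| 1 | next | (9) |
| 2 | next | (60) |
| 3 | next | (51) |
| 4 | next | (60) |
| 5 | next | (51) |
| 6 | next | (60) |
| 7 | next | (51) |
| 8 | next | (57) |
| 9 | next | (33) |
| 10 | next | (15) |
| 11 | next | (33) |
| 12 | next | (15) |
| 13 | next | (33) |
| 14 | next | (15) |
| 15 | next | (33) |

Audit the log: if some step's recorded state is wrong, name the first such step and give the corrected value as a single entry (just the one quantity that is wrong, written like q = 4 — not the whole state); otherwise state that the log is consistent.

step 8, x = 60

Recomputing the run from the initial state:
step 1: x = 9
step 2: x = 60
step 3: x = 51
step 4: x = 60
step 5: x = 51
step 6: x = 60
step 7: x = 51
step 8: x = 60
step 9: x = 51
step 10: x = 60
step 11: x = 51
step 12: x = 60
step 13: x = 51
step 14: x = 60
step 15: x = 51
The first disagreement with the log is at step 8, where the value should be x = 60.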